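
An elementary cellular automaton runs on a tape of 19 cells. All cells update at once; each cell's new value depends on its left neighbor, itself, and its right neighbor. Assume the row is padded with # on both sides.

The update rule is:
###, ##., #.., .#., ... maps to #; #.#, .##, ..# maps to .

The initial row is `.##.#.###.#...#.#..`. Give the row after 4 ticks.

#.##..#..##.#..#.#.

..#.#..##.###.#.##.
#.#.##..#..##.#..#.
#.#..##.##..#.##.#.
#.##..#..##.#..#.#.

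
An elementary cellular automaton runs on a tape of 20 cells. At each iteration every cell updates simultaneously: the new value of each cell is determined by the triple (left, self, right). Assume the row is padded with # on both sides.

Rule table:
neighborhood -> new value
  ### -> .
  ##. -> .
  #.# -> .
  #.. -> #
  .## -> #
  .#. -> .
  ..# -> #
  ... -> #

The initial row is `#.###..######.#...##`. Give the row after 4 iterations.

..#..###.......####.
##.###..########....
...#..###.......####
###.###..########...

###.###..########...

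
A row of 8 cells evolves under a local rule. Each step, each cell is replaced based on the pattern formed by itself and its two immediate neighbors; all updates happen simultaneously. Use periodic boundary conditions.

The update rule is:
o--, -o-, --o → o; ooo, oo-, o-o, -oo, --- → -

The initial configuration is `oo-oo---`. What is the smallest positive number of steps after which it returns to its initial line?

4

-----o-o
o---oo-o
-o-o----
oo-oo---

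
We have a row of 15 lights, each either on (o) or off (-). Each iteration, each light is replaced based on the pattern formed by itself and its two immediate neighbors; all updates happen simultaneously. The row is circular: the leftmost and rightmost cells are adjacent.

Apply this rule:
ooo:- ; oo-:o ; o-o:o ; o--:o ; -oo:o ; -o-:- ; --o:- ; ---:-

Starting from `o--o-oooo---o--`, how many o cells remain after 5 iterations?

7

-o--oo--oo---o-
--o-ooo-ooo---o
o--oo-ooo-oo---
-o-oooo-ooooo--
--oo--ooo---oo-
count of o: 7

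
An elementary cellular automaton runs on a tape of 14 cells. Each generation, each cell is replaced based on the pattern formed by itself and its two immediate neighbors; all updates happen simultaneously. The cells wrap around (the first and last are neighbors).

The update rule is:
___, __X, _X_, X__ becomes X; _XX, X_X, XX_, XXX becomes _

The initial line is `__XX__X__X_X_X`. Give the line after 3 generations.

XX__XXXXXXXXXX

XX__XXXXXX_X_X
__XX_______X__
XX__XXXXXXXXXX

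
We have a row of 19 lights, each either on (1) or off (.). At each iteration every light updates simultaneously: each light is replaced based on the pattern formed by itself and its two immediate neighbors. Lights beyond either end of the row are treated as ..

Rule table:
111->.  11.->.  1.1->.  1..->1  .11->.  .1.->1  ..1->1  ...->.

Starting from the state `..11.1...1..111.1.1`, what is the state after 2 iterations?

111.1.......1..11.1

.1...11.1111....1.1
111.1.......1..11.1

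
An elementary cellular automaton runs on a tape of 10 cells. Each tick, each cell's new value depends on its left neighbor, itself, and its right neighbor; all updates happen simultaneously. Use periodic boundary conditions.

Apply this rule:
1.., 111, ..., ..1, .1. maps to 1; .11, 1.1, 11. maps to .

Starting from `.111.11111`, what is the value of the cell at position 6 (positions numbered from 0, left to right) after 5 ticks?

1

..1...111.
111111.1.1
11111..1..
.111.11111  (repeats tick 0; period 4)
tick 5: ..1...111.
position 6 holds 1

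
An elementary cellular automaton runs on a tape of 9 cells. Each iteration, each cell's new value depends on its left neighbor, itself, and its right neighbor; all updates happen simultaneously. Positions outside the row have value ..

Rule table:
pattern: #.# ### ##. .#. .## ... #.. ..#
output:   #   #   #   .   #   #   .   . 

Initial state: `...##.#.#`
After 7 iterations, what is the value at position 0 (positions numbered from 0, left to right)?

#

##.###.#.
#######..
#######.#
########.
########.  (fixed point — unchanged through iteration 7)
position 0 holds #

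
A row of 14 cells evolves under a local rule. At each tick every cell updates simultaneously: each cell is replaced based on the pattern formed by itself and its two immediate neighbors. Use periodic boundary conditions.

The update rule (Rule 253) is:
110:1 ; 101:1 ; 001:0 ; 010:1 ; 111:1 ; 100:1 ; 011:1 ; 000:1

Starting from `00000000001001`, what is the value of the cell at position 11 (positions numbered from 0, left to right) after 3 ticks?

11111111101101
11111111111111
11111111111111
position 11 holds 1

1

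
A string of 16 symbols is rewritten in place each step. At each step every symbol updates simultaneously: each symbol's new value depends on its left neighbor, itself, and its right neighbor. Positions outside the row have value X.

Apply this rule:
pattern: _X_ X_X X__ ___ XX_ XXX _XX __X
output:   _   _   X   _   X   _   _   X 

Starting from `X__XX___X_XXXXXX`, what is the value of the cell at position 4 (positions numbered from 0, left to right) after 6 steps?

_

XXX_XX_X________
__X__X__X______X
XX_XX_XX_X____X_
_X__X__X__X__X__
__XX_XX_XX_XX_XX
XX_X__X__X__X___
position 4 holds _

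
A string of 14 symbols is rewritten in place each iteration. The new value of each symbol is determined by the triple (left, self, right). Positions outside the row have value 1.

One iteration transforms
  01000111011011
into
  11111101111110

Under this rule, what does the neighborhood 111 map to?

At position 6 the neighborhood is 111; the next row has 0 there.

0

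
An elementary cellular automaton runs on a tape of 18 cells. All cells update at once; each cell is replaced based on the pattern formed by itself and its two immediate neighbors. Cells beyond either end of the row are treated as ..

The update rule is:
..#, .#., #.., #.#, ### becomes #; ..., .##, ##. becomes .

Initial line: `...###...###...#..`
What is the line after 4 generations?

##.#########.#.##.

..#.#.#.#.#.#.###.
.#############.#.#
#.###########.####
##.#########.#.##.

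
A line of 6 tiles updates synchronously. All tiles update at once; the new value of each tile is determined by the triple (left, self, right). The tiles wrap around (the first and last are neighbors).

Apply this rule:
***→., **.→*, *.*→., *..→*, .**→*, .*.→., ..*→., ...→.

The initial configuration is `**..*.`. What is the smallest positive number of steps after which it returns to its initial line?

6

***...
*.**..
..***.
..*.**
*...**
**..*.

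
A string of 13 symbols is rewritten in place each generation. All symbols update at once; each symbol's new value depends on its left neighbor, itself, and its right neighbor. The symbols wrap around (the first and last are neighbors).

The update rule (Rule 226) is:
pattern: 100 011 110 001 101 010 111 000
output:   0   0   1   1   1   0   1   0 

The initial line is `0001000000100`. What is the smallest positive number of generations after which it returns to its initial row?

13

0010000001000
0100000010000
1000000100000
0000001000001
0000010000010
0000100000100
0001000001000
0010000010000
0100000100000
1000001000000
0000010000001
0000100000010
0001000000100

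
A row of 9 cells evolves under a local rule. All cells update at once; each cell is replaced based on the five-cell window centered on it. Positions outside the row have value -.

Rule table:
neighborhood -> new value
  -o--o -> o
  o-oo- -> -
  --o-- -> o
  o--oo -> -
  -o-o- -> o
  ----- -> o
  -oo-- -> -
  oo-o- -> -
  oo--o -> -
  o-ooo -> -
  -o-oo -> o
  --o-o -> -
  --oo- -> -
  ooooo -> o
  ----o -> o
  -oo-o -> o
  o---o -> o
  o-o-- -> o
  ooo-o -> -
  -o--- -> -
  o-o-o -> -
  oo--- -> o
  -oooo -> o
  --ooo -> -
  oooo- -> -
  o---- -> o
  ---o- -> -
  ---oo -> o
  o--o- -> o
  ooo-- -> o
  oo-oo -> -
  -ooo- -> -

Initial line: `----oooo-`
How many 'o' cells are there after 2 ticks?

tick 1: oooo-o-oo
tick 2: -o----o--
count of o: 2

2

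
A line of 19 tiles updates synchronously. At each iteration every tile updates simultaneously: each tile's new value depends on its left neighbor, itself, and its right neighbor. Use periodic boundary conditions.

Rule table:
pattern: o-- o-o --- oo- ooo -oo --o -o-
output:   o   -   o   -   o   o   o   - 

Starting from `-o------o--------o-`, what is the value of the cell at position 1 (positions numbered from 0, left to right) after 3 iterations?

iteration 1: o-oooooo-oooooooo-o
iteration 2: --ooooo--ooooooo--o
iteration 3: oooooo-oooooooo-oo-
position 1 holds o

o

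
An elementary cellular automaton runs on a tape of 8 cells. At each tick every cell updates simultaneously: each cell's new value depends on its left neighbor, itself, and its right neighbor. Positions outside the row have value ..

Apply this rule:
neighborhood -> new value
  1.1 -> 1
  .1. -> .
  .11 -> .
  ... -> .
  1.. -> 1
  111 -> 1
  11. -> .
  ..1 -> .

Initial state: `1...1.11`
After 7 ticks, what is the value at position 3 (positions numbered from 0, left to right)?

.

.1...1..
..1...1.
...1...1
....1...
.....1..
......1.
.......1
position 3 holds .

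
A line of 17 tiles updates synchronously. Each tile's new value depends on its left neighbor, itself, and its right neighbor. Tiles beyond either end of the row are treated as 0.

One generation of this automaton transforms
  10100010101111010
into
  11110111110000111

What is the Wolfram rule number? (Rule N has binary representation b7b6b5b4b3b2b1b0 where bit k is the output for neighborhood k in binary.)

54

position 11: 111 → 0  (bit 7 = 0)
position 13: 110 → 0  (bit 6 = 0)
position 1: 101 → 1  (bit 5 = 1)
position 3: 100 → 1  (bit 4 = 1)
position 10: 011 → 0  (bit 3 = 0)
position 0: 010 → 1  (bit 2 = 1)
position 5: 001 → 1  (bit 1 = 1)
position 4: 000 → 0  (bit 0 = 0)
bits b7..b0 = 00110110 = 54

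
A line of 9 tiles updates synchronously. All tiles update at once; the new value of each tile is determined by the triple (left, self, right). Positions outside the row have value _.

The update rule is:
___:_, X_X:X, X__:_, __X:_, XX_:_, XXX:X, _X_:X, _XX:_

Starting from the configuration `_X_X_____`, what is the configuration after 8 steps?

_XXX_____
__X______
__X______  (fixed point — unchanged through step 8)

__X______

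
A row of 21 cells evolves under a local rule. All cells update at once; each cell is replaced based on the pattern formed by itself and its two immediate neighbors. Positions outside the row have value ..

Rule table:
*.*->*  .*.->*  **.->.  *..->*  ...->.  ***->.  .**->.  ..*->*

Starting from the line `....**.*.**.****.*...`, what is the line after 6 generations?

...*..***..*....***..
..****...****..*...*.
.*....*.*....****.***
***..*****..*....*...
...**.....****..***..
..*..*...*....**...*.

..*..*...*....**...*.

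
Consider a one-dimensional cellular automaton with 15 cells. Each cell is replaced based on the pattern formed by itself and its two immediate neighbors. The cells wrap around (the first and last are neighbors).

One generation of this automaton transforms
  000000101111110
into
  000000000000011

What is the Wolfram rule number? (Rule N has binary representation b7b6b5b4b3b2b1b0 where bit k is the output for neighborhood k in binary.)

80

position 9: 111 → 0  (bit 7 = 0)
position 13: 110 → 1  (bit 6 = 1)
position 7: 101 → 0  (bit 5 = 0)
position 14: 100 → 1  (bit 4 = 1)
position 8: 011 → 0  (bit 3 = 0)
position 6: 010 → 0  (bit 2 = 0)
position 5: 001 → 0  (bit 1 = 0)
position 0: 000 → 0  (bit 0 = 0)
bits b7..b0 = 01010000 = 80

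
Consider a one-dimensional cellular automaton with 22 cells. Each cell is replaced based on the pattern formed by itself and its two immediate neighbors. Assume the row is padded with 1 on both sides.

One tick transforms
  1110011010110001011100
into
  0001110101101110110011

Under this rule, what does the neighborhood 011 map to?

1

At position 5 the neighborhood is 011; the next row has 1 there.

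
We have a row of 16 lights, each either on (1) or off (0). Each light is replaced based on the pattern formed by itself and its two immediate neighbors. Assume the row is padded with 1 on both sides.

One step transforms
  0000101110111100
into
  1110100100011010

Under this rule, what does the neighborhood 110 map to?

0

At position 8 the neighborhood is 110; the next row has 0 there.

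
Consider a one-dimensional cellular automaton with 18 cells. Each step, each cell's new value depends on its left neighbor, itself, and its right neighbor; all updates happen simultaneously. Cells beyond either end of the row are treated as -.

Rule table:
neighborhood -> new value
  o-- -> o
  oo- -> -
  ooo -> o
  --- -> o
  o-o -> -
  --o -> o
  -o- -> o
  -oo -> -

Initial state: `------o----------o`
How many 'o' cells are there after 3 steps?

oooooooooooooooooo
-oooooooooooooooo-
o-oooooooooooooo-o
count of o: 16

16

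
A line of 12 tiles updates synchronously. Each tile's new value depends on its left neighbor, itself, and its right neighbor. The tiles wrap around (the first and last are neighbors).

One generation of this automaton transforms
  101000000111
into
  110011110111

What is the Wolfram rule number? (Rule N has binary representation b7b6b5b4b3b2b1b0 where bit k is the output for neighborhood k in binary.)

233

position 10: 111 → 1  (bit 7 = 1)
position 0: 110 → 1  (bit 6 = 1)
position 1: 101 → 1  (bit 5 = 1)
position 3: 100 → 0  (bit 4 = 0)
position 9: 011 → 1  (bit 3 = 1)
position 2: 010 → 0  (bit 2 = 0)
position 8: 001 → 0  (bit 1 = 0)
position 4: 000 → 1  (bit 0 = 1)
bits b7..b0 = 11101001 = 233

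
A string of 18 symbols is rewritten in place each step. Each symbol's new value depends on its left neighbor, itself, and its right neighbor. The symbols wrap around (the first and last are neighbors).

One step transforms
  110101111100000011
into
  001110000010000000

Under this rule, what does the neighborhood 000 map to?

0

At position 11 the neighborhood is 000; the next row has 0 there.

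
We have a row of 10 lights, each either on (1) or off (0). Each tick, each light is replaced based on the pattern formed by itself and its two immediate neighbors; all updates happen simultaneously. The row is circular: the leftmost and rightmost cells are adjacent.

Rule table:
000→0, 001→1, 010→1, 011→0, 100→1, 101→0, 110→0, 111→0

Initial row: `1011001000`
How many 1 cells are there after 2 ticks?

2

tick 1: 1000111101
tick 2: 0101000000
count of 1: 2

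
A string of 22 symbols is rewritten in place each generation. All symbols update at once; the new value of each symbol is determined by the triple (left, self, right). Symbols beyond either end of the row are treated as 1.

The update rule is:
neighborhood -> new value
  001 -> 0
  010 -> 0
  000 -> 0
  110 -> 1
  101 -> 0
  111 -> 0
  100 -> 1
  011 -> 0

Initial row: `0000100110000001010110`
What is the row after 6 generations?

generation 1: 1000010011000000000010
generation 2: 1100001001100000000000
generation 3: 0110000100110000000000
generation 4: 0011000010011000000000
generation 5: 1001100001001100000000
generation 6: 1100110000100110000000

1100110000100110000000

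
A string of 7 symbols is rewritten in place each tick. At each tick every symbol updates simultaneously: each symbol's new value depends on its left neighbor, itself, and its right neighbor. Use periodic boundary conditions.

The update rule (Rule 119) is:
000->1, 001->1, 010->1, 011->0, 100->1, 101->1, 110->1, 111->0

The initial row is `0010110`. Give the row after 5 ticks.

1111011
0001100
1110111
0011000
1101111

1101111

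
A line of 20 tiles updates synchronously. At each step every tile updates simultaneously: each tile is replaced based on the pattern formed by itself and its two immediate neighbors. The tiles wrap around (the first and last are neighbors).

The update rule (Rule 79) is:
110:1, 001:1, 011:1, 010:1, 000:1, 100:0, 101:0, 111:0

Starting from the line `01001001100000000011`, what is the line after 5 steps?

01011011101111111111
01011010101000000001
01011010101011111111
01011010101010000001
01011010101010111111

01011010101010111111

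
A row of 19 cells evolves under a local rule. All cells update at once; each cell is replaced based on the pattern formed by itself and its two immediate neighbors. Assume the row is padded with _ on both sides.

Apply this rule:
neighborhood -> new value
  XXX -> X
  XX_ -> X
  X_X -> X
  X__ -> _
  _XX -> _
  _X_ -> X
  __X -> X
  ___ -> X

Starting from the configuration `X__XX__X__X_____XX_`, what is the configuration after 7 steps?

X_XX_XXXXXX_XX_XXX_

X_X_X_XX_XX_XXXX_X_
XXXXXX_XX_XX_XXXXX_
_XXXXXX_XX_XX_XXXX_
X_XXXXXX_XX_XX_XXX_
XX_XXXXXX_XX_XX_XX_
_XX_XXXXXX_XX_XX_X_
X_XX_XXXXXX_XX_XXX_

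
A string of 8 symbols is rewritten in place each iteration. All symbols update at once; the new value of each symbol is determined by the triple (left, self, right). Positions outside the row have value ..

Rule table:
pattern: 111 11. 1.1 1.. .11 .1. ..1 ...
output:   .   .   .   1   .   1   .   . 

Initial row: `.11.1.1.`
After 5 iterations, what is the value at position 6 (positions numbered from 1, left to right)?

.

....1.11
....1...
....11..
......1.
......11
position 6 holds .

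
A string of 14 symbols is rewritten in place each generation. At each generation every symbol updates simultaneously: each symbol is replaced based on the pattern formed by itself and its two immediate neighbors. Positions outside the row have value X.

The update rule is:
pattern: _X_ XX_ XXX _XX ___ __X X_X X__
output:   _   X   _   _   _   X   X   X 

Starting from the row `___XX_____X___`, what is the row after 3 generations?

_XX_X_XX_X_X_X

X_X_XX___X_X_X
XX_X_XX_X_X_X_
_XX_X_XX_X_X_X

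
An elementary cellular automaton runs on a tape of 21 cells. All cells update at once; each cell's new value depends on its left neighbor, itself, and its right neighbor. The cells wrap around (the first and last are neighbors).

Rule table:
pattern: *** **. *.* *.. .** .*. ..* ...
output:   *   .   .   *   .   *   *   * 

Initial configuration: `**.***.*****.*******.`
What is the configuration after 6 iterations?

....*...***...*****..
********.*.***.***.**
*******..*..*...*...*
******.*************.
.****...***********..
*.**.***.*********.**

*.**.***.*********.**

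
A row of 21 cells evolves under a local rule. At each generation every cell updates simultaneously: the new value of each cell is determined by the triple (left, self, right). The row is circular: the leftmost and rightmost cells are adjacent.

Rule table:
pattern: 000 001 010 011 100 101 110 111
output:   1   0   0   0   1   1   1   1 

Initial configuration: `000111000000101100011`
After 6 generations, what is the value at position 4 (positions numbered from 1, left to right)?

0

110011111110010111001
111001111111001011100
011100111111100101110
001110011111110010111
100111001111111001011
110011100111111100101
position 4 holds 0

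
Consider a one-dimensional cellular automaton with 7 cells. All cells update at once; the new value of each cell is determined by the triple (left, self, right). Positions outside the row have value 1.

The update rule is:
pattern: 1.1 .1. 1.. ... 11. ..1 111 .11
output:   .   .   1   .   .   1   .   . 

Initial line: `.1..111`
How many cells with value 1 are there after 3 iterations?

2

iteration 1: ..11...
iteration 2: 11..1.1
iteration 3: ..11...
count of 1: 2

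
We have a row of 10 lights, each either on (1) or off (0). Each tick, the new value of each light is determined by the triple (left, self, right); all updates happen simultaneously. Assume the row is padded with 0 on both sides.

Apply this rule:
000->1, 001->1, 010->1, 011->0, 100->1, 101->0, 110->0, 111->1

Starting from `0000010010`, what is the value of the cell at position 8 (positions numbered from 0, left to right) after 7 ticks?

1111111111
0111111110
1011111101
1001111001
1110110111
0100000010
1111111111
position 8 holds 1

1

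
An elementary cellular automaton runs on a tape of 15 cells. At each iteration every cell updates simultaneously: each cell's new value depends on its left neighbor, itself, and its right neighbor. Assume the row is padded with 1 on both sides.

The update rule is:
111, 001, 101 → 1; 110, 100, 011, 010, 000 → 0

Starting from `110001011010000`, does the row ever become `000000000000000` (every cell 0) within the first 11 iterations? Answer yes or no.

iteration 1: 100010100100001
iteration 2: 000101001000010
iteration 3: 001010010000101
iteration 4: 010100100001010
iteration 5: 101001000010101
iteration 6: 010010000101010
iteration 7: 100100001010101
iteration 8: 001000010101010
iteration 9: 010000101010101
iteration 10: 100001010101010
iteration 11: 000010101010101
iteration 11 is 000010101010101, still not uniform 0

no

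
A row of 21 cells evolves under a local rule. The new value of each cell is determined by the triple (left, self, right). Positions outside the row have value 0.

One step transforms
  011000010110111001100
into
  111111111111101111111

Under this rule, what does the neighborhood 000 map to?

At position 4 the neighborhood is 000; the next row has 1 there.

1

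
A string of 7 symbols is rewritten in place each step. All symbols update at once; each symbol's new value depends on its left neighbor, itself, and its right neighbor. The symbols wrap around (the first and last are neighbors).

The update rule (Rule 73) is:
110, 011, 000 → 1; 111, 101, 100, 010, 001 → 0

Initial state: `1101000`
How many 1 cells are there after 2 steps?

3

1100010
1101000
count of 1: 3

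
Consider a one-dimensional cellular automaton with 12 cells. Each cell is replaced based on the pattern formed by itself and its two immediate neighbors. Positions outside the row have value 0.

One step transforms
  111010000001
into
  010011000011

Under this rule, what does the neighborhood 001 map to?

1

At position 10 the neighborhood is 001; the next row has 1 there.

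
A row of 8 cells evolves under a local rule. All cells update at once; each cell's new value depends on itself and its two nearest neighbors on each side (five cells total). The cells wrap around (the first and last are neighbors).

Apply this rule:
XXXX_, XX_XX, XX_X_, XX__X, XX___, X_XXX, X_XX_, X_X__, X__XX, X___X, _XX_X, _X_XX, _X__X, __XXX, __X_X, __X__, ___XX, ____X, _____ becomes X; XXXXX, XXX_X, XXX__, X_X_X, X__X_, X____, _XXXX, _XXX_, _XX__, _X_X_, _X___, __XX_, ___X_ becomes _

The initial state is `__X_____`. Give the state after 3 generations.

X_X__XXX
_XXXXX_X
XX__X_X_

XX__X_X_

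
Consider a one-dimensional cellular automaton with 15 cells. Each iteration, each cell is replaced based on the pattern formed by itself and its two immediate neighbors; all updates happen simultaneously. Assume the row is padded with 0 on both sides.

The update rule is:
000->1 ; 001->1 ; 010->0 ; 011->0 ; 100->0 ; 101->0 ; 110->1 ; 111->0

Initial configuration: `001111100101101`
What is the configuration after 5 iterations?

iteration 1: 110000101000100
iteration 2: 010111000011001
iteration 3: 100001011101010
iteration 4: 001110000100000
iteration 5: 110010111001111

110010111001111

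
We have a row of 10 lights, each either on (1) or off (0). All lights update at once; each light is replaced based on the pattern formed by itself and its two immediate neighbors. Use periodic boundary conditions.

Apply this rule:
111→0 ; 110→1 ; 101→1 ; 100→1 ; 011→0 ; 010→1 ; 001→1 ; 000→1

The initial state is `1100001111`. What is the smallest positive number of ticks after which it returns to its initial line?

20

tick 1: 0111110000
tick 2: 1000011111
tick 3: 1111100000
tick 4: 0000111111
tick 5: 1111000001
tick 6: 0001111110
tick 7: 1110000011
tick 8: 0011111100
tick 9: 1100000111
tick 10: 0111111000
tick 11: 1000001111
tick 12: 1111110000
tick 13: 0000011111
tick 14: 1111100001
tick 15: 0000111110
tick 16: 1111000011
tick 17: 0001111100
tick 18: 1110000111
tick 19: 0011111000
tick 20: 1100001111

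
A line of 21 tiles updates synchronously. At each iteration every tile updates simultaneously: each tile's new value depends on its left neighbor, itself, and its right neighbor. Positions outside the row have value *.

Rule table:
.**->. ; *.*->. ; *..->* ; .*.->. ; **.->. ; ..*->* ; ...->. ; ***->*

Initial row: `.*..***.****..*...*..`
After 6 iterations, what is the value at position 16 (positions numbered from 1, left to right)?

.

..**.*...**.**.*.*.**
**....*.*...........*
*.*..*...*.........*.
...**.*.*.*.......*..
*.*........*.....*.**
...*......*.*...*...*
position 16 holds .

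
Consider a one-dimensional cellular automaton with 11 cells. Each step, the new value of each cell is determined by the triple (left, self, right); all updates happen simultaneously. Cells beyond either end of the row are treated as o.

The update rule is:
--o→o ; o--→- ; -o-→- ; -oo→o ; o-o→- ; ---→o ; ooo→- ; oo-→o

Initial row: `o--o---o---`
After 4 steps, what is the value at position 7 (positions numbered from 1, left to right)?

step 1: o-o--oo--oo
step 2: o---ooo-oo-
step 3: o-ooo-o-oo-
step 4: o-o-o---oo-
position 7 holds -

-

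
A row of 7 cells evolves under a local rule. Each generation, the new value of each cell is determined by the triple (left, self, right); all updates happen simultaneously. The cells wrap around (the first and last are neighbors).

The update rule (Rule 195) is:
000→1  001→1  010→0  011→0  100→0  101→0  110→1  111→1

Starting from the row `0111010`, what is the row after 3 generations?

0110001

1011000
0001011
0110001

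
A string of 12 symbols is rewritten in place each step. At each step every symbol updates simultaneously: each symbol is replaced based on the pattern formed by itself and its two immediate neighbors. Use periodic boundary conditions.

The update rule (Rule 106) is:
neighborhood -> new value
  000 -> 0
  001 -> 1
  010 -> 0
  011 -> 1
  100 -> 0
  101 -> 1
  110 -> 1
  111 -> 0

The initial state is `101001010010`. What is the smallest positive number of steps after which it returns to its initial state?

step 1: 010010100101
step 2: 100101001010
step 3: 001010010101
step 4: 010100101010
step 5: 101001010100
step 6: 010010101001
step 7: 100101010010
step 8: 001010100101
step 9: 010101001010
step 10: 101010010100
step 11: 010100101001
step 12: 101001010010

12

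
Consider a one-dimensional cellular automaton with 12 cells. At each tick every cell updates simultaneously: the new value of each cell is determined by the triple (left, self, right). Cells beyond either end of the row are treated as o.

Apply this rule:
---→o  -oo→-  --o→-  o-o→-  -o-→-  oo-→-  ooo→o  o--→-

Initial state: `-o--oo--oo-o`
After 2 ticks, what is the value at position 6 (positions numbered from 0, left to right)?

------------
-oooooooooo-
position 6 holds o

o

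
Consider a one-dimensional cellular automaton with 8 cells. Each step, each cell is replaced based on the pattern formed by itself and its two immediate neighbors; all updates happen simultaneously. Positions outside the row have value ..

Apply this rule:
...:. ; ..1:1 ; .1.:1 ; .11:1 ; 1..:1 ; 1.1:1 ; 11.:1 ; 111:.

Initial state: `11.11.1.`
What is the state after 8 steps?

11111111
1......1
11....11
111..111
1.1111.1
111..111  (repeats step 4; period 2)
step 8: 111..111

111..111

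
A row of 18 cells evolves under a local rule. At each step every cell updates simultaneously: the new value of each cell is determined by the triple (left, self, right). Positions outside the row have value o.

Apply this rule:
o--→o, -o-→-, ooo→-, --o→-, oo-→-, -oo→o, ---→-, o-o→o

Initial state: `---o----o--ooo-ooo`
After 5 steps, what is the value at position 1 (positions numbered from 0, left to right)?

o---o----o-o--oo--
-o---o----o-o-o-o-
o-o---o----o-o-o-o
-o-o---o----o-o-oo
o-o-o---o----o-oo-
position 1 holds -

-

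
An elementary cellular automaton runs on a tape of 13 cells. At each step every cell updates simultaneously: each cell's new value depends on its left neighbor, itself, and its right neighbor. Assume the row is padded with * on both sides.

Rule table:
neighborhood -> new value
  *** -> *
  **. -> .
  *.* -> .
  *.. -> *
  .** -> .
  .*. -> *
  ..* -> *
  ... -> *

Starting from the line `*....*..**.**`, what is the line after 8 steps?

*.*****..****

step 1: .*******....*
step 2: ..*****.****.
step 3: **.***...**..
step 4: *...*.***..**
step 5: .****..*.**.*
step 6: ..**.***.....
step 7: **....*.*****
step 8: *.*****..****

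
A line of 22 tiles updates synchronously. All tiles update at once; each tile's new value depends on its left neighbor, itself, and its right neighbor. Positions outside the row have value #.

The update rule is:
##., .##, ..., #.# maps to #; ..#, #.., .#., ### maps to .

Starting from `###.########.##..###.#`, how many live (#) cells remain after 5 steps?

10

step 1: ..###......####..#.###
step 2: ..#.#.####.#..#...##..
step 3: ...#.##..##.....#.##..
step 4: .#..###..##.###..###..
step 5: #...#.#..####.#..#.#..
count of #: 10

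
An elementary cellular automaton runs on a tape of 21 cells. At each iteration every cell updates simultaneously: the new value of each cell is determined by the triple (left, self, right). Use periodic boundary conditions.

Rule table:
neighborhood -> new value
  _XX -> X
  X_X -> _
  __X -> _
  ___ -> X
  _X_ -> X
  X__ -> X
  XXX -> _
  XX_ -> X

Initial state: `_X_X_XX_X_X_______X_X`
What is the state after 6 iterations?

_X_X_XX_X_XXXXXXX_X_X
_X_X_XX_X_X_____X_X_X
_X_X_XX_X_XXXXX_X_X_X
_X_X_XX_X_X___X_X_X_X
_X_X_XX_X_XXX_X_X_X_X
_X_X_XX_X_X_X_X_X_X_X

_X_X_XX_X_X_X_X_X_X_X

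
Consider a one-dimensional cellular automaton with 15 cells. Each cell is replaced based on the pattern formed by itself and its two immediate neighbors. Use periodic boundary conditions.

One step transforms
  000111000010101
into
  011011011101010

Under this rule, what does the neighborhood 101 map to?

1

At position 11 the neighborhood is 101; the next row has 1 there.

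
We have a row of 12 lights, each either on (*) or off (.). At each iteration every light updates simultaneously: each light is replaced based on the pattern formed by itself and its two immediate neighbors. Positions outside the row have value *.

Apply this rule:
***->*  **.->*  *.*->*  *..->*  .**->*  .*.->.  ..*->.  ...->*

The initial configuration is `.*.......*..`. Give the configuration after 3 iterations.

**********.*

*.******..*.
*********..*
**********.*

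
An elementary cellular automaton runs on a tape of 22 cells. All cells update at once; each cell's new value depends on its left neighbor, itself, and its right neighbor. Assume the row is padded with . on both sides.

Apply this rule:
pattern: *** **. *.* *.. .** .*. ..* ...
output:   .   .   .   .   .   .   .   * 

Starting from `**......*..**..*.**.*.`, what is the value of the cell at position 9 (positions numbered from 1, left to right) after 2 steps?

*

...****...............
**......**************
position 9 holds *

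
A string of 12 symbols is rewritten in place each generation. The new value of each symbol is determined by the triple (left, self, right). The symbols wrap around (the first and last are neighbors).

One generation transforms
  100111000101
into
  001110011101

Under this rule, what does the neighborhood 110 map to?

0

At position 0 the neighborhood is 110; the next row has 0 there.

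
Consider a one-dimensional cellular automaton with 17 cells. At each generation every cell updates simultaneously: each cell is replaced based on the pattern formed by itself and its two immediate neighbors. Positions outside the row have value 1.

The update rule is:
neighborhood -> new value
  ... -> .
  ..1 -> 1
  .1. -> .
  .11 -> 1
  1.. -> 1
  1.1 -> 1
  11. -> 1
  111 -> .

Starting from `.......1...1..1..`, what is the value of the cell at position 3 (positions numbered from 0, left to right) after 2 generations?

generation 1: 1.....1.1.1.11.11
generation 2: 11...1.1.1.11111.
position 3 holds .

.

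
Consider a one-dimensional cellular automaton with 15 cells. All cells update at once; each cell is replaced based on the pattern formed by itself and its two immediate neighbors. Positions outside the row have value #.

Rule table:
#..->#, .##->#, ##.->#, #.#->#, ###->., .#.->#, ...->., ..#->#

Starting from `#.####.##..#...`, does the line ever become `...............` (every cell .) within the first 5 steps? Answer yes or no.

no

###..########.#
..####......###
###..##....##..
..######..#####
###....####....
step 5 is ###....####...., still not uniform .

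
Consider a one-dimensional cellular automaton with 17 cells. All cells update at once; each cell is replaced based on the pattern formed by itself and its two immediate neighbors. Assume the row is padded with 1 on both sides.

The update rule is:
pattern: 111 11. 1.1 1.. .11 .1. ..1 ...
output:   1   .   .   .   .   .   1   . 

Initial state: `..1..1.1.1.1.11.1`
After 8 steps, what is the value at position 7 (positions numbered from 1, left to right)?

.1..1............
...1............1
..1............1.
.1............1..
.............1..1
............1..1.
...........1..1..
..........1..1..1
position 7 holds .

.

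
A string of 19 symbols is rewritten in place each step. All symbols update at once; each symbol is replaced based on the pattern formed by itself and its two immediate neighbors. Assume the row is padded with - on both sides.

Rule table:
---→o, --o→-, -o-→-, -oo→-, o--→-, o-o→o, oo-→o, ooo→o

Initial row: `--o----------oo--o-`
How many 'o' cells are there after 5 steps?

step 1: o---oooooooo--o----
step 2: --o--ooooooo----ooo
step 3: o-----oooooo-oo--oo
step 4: --ooo--oooooo-o---o
step 5: o--oo---oooooo--o--
count of o: 10

10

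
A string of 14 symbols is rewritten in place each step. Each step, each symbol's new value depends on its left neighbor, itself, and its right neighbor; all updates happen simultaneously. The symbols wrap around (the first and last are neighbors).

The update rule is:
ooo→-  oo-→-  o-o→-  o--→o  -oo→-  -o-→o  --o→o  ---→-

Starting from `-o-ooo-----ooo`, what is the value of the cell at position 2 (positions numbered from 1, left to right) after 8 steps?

-

-o----o---o---
ooo--ooo-ooo--
---oo-------oo
o-o--o-----o--
o-ooooo---oooo
-------o-o----
------oo-oo---
-----o-----o--
position 2 holds -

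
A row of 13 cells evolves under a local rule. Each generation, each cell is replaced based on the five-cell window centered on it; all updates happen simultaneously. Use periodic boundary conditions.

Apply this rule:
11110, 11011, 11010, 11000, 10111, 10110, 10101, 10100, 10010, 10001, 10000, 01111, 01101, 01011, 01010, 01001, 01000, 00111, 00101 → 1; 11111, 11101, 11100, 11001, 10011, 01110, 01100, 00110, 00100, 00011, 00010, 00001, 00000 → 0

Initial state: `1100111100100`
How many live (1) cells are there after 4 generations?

0000111001010
1000100011111
0110011011001
1100001110011
count of 1: 7

7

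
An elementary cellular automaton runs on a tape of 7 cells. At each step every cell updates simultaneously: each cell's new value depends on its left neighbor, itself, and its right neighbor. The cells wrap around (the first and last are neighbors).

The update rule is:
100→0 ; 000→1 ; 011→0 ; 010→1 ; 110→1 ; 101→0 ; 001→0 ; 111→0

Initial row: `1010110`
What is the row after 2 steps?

1010010

1010010
1010010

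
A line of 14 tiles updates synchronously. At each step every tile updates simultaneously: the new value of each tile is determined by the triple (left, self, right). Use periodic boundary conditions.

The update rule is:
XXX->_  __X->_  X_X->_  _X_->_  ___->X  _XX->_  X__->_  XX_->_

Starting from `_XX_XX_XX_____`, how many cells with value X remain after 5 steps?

4

__________XXXX
_XXXXXXXX_____
__________XXXX  (repeats step 1; period 2)
step 5: __________XXXX
count of X: 4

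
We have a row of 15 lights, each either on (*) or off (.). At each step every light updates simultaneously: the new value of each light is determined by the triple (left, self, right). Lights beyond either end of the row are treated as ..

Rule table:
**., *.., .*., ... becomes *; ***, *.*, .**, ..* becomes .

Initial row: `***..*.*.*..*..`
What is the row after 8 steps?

.*..*...*.*.*.*

..**.*.*.**.***
*..*.*.*..*...*
**.*.*.**.***.*
.*.*.*..*...*.*
.*.*.**.***.*.*
.*.*..*...*.*.*
.*.**.***.*.*.*
.*..*...*.*.*.*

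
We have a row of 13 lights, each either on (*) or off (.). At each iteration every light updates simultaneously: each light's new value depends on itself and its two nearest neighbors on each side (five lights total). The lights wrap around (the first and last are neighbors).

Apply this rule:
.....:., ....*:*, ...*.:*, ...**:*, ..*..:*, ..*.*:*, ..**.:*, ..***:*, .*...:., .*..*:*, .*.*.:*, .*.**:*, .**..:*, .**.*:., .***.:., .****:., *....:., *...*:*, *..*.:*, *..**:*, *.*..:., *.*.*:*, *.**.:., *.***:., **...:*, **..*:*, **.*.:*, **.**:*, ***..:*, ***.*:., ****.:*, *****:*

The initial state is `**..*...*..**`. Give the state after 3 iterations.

*****.******.
..**.*..***.*
***.*.***..*.

***.*.***..*.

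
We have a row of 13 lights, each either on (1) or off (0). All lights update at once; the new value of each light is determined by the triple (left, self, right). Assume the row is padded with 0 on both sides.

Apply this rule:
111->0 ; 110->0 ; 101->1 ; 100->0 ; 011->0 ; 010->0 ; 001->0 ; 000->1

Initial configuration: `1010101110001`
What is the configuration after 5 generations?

1111000000100

0101010000100
0010100110001
1001000000100
0000011110001
1111000000100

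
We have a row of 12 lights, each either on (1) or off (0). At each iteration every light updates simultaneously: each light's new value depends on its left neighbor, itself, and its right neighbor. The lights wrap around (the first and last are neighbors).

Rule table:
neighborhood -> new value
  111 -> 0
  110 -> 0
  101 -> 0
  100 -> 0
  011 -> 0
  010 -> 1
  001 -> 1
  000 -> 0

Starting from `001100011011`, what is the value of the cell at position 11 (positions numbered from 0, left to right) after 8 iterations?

iteration 1: 010000100000
iteration 2: 110001100000
iteration 3: 000010000001
iteration 4: 000110000011
iteration 5: 001000000100
iteration 6: 011000001100
iteration 7: 100000010000
iteration 8: 100000110001
position 11 holds 1

1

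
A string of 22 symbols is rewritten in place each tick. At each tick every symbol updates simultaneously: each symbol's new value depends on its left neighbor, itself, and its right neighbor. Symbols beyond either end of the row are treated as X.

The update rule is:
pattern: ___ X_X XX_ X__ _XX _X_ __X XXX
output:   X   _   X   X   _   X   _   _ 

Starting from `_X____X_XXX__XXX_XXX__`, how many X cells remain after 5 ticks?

9

tick 1: _XXXX_X___XX___X___XX_
tick 2: ____X_XXX__XXX_XXX__X_
tick 3: XXX_X___XX___X___XX_X_
tick 4: __X_XXX__XXX_XXX__X_X_
tick 5: X_X___XX___X___XX_X_X_
count of X: 9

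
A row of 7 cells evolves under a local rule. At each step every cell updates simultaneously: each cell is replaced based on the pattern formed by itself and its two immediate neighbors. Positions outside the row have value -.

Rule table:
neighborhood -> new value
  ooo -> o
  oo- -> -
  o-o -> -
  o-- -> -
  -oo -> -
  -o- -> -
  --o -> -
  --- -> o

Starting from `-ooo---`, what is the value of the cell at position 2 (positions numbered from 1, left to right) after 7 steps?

o

--o--oo
o------
--ooooo
o--ooo-
----o--
ooo---o
-o--o--
position 2 holds o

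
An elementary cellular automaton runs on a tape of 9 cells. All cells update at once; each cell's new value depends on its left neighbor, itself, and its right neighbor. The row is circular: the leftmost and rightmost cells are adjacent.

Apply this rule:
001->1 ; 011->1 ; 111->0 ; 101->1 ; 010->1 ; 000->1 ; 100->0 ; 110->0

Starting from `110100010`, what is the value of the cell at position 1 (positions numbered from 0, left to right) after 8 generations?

1

101101111
011011000
110110011
001100110
111001100
100011001
001110011
011000110
position 1 holds 1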